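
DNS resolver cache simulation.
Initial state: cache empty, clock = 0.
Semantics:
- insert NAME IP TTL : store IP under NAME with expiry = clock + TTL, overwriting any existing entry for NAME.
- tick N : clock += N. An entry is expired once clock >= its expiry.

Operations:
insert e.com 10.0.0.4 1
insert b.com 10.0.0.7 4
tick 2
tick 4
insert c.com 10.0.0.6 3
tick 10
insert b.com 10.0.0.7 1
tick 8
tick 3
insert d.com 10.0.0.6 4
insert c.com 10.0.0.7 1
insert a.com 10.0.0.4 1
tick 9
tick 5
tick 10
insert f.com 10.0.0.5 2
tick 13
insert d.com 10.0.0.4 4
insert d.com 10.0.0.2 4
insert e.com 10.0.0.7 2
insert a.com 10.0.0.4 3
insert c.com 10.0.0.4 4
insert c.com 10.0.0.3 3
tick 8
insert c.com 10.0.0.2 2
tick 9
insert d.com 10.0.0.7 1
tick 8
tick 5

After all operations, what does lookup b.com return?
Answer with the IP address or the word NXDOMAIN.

Op 1: insert e.com -> 10.0.0.4 (expiry=0+1=1). clock=0
Op 2: insert b.com -> 10.0.0.7 (expiry=0+4=4). clock=0
Op 3: tick 2 -> clock=2. purged={e.com}
Op 4: tick 4 -> clock=6. purged={b.com}
Op 5: insert c.com -> 10.0.0.6 (expiry=6+3=9). clock=6
Op 6: tick 10 -> clock=16. purged={c.com}
Op 7: insert b.com -> 10.0.0.7 (expiry=16+1=17). clock=16
Op 8: tick 8 -> clock=24. purged={b.com}
Op 9: tick 3 -> clock=27.
Op 10: insert d.com -> 10.0.0.6 (expiry=27+4=31). clock=27
Op 11: insert c.com -> 10.0.0.7 (expiry=27+1=28). clock=27
Op 12: insert a.com -> 10.0.0.4 (expiry=27+1=28). clock=27
Op 13: tick 9 -> clock=36. purged={a.com,c.com,d.com}
Op 14: tick 5 -> clock=41.
Op 15: tick 10 -> clock=51.
Op 16: insert f.com -> 10.0.0.5 (expiry=51+2=53). clock=51
Op 17: tick 13 -> clock=64. purged={f.com}
Op 18: insert d.com -> 10.0.0.4 (expiry=64+4=68). clock=64
Op 19: insert d.com -> 10.0.0.2 (expiry=64+4=68). clock=64
Op 20: insert e.com -> 10.0.0.7 (expiry=64+2=66). clock=64
Op 21: insert a.com -> 10.0.0.4 (expiry=64+3=67). clock=64
Op 22: insert c.com -> 10.0.0.4 (expiry=64+4=68). clock=64
Op 23: insert c.com -> 10.0.0.3 (expiry=64+3=67). clock=64
Op 24: tick 8 -> clock=72. purged={a.com,c.com,d.com,e.com}
Op 25: insert c.com -> 10.0.0.2 (expiry=72+2=74). clock=72
Op 26: tick 9 -> clock=81. purged={c.com}
Op 27: insert d.com -> 10.0.0.7 (expiry=81+1=82). clock=81
Op 28: tick 8 -> clock=89. purged={d.com}
Op 29: tick 5 -> clock=94.
lookup b.com: not in cache (expired or never inserted)

Answer: NXDOMAIN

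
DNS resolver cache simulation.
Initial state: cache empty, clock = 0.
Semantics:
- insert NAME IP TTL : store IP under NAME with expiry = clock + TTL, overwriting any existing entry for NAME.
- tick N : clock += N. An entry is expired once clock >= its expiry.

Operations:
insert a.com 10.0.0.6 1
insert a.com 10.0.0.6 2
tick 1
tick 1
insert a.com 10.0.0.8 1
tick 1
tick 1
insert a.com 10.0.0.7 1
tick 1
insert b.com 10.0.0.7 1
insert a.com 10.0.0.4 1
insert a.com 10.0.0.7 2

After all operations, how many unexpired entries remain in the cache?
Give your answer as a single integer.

Answer: 2

Derivation:
Op 1: insert a.com -> 10.0.0.6 (expiry=0+1=1). clock=0
Op 2: insert a.com -> 10.0.0.6 (expiry=0+2=2). clock=0
Op 3: tick 1 -> clock=1.
Op 4: tick 1 -> clock=2. purged={a.com}
Op 5: insert a.com -> 10.0.0.8 (expiry=2+1=3). clock=2
Op 6: tick 1 -> clock=3. purged={a.com}
Op 7: tick 1 -> clock=4.
Op 8: insert a.com -> 10.0.0.7 (expiry=4+1=5). clock=4
Op 9: tick 1 -> clock=5. purged={a.com}
Op 10: insert b.com -> 10.0.0.7 (expiry=5+1=6). clock=5
Op 11: insert a.com -> 10.0.0.4 (expiry=5+1=6). clock=5
Op 12: insert a.com -> 10.0.0.7 (expiry=5+2=7). clock=5
Final cache (unexpired): {a.com,b.com} -> size=2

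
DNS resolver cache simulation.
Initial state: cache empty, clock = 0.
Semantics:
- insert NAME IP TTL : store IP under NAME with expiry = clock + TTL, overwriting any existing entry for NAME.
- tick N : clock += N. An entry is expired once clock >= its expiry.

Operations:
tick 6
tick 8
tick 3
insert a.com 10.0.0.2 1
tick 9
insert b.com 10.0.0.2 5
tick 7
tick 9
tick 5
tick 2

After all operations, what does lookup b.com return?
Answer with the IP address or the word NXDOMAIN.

Op 1: tick 6 -> clock=6.
Op 2: tick 8 -> clock=14.
Op 3: tick 3 -> clock=17.
Op 4: insert a.com -> 10.0.0.2 (expiry=17+1=18). clock=17
Op 5: tick 9 -> clock=26. purged={a.com}
Op 6: insert b.com -> 10.0.0.2 (expiry=26+5=31). clock=26
Op 7: tick 7 -> clock=33. purged={b.com}
Op 8: tick 9 -> clock=42.
Op 9: tick 5 -> clock=47.
Op 10: tick 2 -> clock=49.
lookup b.com: not in cache (expired or never inserted)

Answer: NXDOMAIN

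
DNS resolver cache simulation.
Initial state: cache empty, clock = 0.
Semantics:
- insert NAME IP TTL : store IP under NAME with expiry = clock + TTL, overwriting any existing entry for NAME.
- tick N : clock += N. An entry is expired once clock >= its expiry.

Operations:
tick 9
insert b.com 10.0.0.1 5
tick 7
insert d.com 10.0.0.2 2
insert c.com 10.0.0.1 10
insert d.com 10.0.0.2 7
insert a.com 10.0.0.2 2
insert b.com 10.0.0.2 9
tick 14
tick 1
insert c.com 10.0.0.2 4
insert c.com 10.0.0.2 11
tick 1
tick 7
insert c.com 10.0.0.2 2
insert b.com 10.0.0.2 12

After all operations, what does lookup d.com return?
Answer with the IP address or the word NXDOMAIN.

Op 1: tick 9 -> clock=9.
Op 2: insert b.com -> 10.0.0.1 (expiry=9+5=14). clock=9
Op 3: tick 7 -> clock=16. purged={b.com}
Op 4: insert d.com -> 10.0.0.2 (expiry=16+2=18). clock=16
Op 5: insert c.com -> 10.0.0.1 (expiry=16+10=26). clock=16
Op 6: insert d.com -> 10.0.0.2 (expiry=16+7=23). clock=16
Op 7: insert a.com -> 10.0.0.2 (expiry=16+2=18). clock=16
Op 8: insert b.com -> 10.0.0.2 (expiry=16+9=25). clock=16
Op 9: tick 14 -> clock=30. purged={a.com,b.com,c.com,d.com}
Op 10: tick 1 -> clock=31.
Op 11: insert c.com -> 10.0.0.2 (expiry=31+4=35). clock=31
Op 12: insert c.com -> 10.0.0.2 (expiry=31+11=42). clock=31
Op 13: tick 1 -> clock=32.
Op 14: tick 7 -> clock=39.
Op 15: insert c.com -> 10.0.0.2 (expiry=39+2=41). clock=39
Op 16: insert b.com -> 10.0.0.2 (expiry=39+12=51). clock=39
lookup d.com: not in cache (expired or never inserted)

Answer: NXDOMAIN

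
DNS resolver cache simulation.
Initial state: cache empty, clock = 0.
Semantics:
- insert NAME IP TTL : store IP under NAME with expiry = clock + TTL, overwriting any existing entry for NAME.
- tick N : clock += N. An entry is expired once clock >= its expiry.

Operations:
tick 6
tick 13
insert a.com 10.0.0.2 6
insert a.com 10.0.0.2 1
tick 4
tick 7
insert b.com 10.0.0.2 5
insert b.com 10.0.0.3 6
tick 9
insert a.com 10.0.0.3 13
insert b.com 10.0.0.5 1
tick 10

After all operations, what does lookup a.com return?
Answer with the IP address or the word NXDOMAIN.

Answer: 10.0.0.3

Derivation:
Op 1: tick 6 -> clock=6.
Op 2: tick 13 -> clock=19.
Op 3: insert a.com -> 10.0.0.2 (expiry=19+6=25). clock=19
Op 4: insert a.com -> 10.0.0.2 (expiry=19+1=20). clock=19
Op 5: tick 4 -> clock=23. purged={a.com}
Op 6: tick 7 -> clock=30.
Op 7: insert b.com -> 10.0.0.2 (expiry=30+5=35). clock=30
Op 8: insert b.com -> 10.0.0.3 (expiry=30+6=36). clock=30
Op 9: tick 9 -> clock=39. purged={b.com}
Op 10: insert a.com -> 10.0.0.3 (expiry=39+13=52). clock=39
Op 11: insert b.com -> 10.0.0.5 (expiry=39+1=40). clock=39
Op 12: tick 10 -> clock=49. purged={b.com}
lookup a.com: present, ip=10.0.0.3 expiry=52 > clock=49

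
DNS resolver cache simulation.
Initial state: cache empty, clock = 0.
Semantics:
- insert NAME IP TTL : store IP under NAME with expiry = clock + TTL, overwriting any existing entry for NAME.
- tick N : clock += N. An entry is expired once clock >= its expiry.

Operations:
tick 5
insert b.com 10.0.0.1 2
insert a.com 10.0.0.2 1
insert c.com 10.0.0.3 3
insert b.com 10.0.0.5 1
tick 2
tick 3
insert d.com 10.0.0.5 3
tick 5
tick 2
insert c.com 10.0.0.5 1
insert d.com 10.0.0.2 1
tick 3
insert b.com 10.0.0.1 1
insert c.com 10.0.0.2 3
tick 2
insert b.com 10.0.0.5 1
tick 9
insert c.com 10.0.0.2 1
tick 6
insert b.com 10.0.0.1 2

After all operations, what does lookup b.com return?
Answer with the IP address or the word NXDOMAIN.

Answer: 10.0.0.1

Derivation:
Op 1: tick 5 -> clock=5.
Op 2: insert b.com -> 10.0.0.1 (expiry=5+2=7). clock=5
Op 3: insert a.com -> 10.0.0.2 (expiry=5+1=6). clock=5
Op 4: insert c.com -> 10.0.0.3 (expiry=5+3=8). clock=5
Op 5: insert b.com -> 10.0.0.5 (expiry=5+1=6). clock=5
Op 6: tick 2 -> clock=7. purged={a.com,b.com}
Op 7: tick 3 -> clock=10. purged={c.com}
Op 8: insert d.com -> 10.0.0.5 (expiry=10+3=13). clock=10
Op 9: tick 5 -> clock=15. purged={d.com}
Op 10: tick 2 -> clock=17.
Op 11: insert c.com -> 10.0.0.5 (expiry=17+1=18). clock=17
Op 12: insert d.com -> 10.0.0.2 (expiry=17+1=18). clock=17
Op 13: tick 3 -> clock=20. purged={c.com,d.com}
Op 14: insert b.com -> 10.0.0.1 (expiry=20+1=21). clock=20
Op 15: insert c.com -> 10.0.0.2 (expiry=20+3=23). clock=20
Op 16: tick 2 -> clock=22. purged={b.com}
Op 17: insert b.com -> 10.0.0.5 (expiry=22+1=23). clock=22
Op 18: tick 9 -> clock=31. purged={b.com,c.com}
Op 19: insert c.com -> 10.0.0.2 (expiry=31+1=32). clock=31
Op 20: tick 6 -> clock=37. purged={c.com}
Op 21: insert b.com -> 10.0.0.1 (expiry=37+2=39). clock=37
lookup b.com: present, ip=10.0.0.1 expiry=39 > clock=37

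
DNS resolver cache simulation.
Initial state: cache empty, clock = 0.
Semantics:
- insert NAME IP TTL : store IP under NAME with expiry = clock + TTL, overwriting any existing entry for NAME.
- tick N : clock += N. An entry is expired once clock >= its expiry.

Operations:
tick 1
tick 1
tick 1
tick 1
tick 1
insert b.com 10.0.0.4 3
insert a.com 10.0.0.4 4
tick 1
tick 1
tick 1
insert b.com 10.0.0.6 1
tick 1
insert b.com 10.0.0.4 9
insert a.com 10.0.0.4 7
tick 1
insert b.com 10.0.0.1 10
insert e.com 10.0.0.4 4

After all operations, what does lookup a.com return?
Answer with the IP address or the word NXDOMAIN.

Answer: 10.0.0.4

Derivation:
Op 1: tick 1 -> clock=1.
Op 2: tick 1 -> clock=2.
Op 3: tick 1 -> clock=3.
Op 4: tick 1 -> clock=4.
Op 5: tick 1 -> clock=5.
Op 6: insert b.com -> 10.0.0.4 (expiry=5+3=8). clock=5
Op 7: insert a.com -> 10.0.0.4 (expiry=5+4=9). clock=5
Op 8: tick 1 -> clock=6.
Op 9: tick 1 -> clock=7.
Op 10: tick 1 -> clock=8. purged={b.com}
Op 11: insert b.com -> 10.0.0.6 (expiry=8+1=9). clock=8
Op 12: tick 1 -> clock=9. purged={a.com,b.com}
Op 13: insert b.com -> 10.0.0.4 (expiry=9+9=18). clock=9
Op 14: insert a.com -> 10.0.0.4 (expiry=9+7=16). clock=9
Op 15: tick 1 -> clock=10.
Op 16: insert b.com -> 10.0.0.1 (expiry=10+10=20). clock=10
Op 17: insert e.com -> 10.0.0.4 (expiry=10+4=14). clock=10
lookup a.com: present, ip=10.0.0.4 expiry=16 > clock=10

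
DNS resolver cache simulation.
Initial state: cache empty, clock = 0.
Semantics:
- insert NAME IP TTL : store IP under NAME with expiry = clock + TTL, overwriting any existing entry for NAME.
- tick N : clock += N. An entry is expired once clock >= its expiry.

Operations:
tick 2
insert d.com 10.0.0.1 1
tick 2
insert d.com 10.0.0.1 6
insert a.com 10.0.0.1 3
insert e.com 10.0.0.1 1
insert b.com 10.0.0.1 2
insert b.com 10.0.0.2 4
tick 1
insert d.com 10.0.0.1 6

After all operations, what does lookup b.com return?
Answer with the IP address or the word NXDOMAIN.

Op 1: tick 2 -> clock=2.
Op 2: insert d.com -> 10.0.0.1 (expiry=2+1=3). clock=2
Op 3: tick 2 -> clock=4. purged={d.com}
Op 4: insert d.com -> 10.0.0.1 (expiry=4+6=10). clock=4
Op 5: insert a.com -> 10.0.0.1 (expiry=4+3=7). clock=4
Op 6: insert e.com -> 10.0.0.1 (expiry=4+1=5). clock=4
Op 7: insert b.com -> 10.0.0.1 (expiry=4+2=6). clock=4
Op 8: insert b.com -> 10.0.0.2 (expiry=4+4=8). clock=4
Op 9: tick 1 -> clock=5. purged={e.com}
Op 10: insert d.com -> 10.0.0.1 (expiry=5+6=11). clock=5
lookup b.com: present, ip=10.0.0.2 expiry=8 > clock=5

Answer: 10.0.0.2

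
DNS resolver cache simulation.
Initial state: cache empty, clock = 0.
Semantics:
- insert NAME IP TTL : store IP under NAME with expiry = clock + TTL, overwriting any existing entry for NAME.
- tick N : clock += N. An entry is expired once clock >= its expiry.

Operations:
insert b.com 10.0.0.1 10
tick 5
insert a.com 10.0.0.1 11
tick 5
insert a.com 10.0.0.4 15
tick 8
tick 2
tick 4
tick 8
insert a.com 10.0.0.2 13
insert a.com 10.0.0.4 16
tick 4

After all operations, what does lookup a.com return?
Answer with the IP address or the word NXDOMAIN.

Op 1: insert b.com -> 10.0.0.1 (expiry=0+10=10). clock=0
Op 2: tick 5 -> clock=5.
Op 3: insert a.com -> 10.0.0.1 (expiry=5+11=16). clock=5
Op 4: tick 5 -> clock=10. purged={b.com}
Op 5: insert a.com -> 10.0.0.4 (expiry=10+15=25). clock=10
Op 6: tick 8 -> clock=18.
Op 7: tick 2 -> clock=20.
Op 8: tick 4 -> clock=24.
Op 9: tick 8 -> clock=32. purged={a.com}
Op 10: insert a.com -> 10.0.0.2 (expiry=32+13=45). clock=32
Op 11: insert a.com -> 10.0.0.4 (expiry=32+16=48). clock=32
Op 12: tick 4 -> clock=36.
lookup a.com: present, ip=10.0.0.4 expiry=48 > clock=36

Answer: 10.0.0.4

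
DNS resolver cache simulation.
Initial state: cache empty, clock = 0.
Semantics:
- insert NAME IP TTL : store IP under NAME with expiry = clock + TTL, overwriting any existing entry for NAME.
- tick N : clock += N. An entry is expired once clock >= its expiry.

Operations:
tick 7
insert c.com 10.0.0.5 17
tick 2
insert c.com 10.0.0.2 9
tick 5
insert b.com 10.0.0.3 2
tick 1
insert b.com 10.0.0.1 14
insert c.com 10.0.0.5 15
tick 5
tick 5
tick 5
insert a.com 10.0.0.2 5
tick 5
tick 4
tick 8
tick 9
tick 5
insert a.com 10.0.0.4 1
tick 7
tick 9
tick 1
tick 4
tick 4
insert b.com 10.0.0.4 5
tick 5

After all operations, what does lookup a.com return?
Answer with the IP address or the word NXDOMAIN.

Op 1: tick 7 -> clock=7.
Op 2: insert c.com -> 10.0.0.5 (expiry=7+17=24). clock=7
Op 3: tick 2 -> clock=9.
Op 4: insert c.com -> 10.0.0.2 (expiry=9+9=18). clock=9
Op 5: tick 5 -> clock=14.
Op 6: insert b.com -> 10.0.0.3 (expiry=14+2=16). clock=14
Op 7: tick 1 -> clock=15.
Op 8: insert b.com -> 10.0.0.1 (expiry=15+14=29). clock=15
Op 9: insert c.com -> 10.0.0.5 (expiry=15+15=30). clock=15
Op 10: tick 5 -> clock=20.
Op 11: tick 5 -> clock=25.
Op 12: tick 5 -> clock=30. purged={b.com,c.com}
Op 13: insert a.com -> 10.0.0.2 (expiry=30+5=35). clock=30
Op 14: tick 5 -> clock=35. purged={a.com}
Op 15: tick 4 -> clock=39.
Op 16: tick 8 -> clock=47.
Op 17: tick 9 -> clock=56.
Op 18: tick 5 -> clock=61.
Op 19: insert a.com -> 10.0.0.4 (expiry=61+1=62). clock=61
Op 20: tick 7 -> clock=68. purged={a.com}
Op 21: tick 9 -> clock=77.
Op 22: tick 1 -> clock=78.
Op 23: tick 4 -> clock=82.
Op 24: tick 4 -> clock=86.
Op 25: insert b.com -> 10.0.0.4 (expiry=86+5=91). clock=86
Op 26: tick 5 -> clock=91. purged={b.com}
lookup a.com: not in cache (expired or never inserted)

Answer: NXDOMAIN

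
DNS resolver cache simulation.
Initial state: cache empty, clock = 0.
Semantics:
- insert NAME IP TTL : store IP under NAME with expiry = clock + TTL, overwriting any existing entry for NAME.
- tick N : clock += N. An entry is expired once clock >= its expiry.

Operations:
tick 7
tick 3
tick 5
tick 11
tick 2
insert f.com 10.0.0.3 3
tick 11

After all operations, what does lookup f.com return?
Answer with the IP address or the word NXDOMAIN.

Answer: NXDOMAIN

Derivation:
Op 1: tick 7 -> clock=7.
Op 2: tick 3 -> clock=10.
Op 3: tick 5 -> clock=15.
Op 4: tick 11 -> clock=26.
Op 5: tick 2 -> clock=28.
Op 6: insert f.com -> 10.0.0.3 (expiry=28+3=31). clock=28
Op 7: tick 11 -> clock=39. purged={f.com}
lookup f.com: not in cache (expired or never inserted)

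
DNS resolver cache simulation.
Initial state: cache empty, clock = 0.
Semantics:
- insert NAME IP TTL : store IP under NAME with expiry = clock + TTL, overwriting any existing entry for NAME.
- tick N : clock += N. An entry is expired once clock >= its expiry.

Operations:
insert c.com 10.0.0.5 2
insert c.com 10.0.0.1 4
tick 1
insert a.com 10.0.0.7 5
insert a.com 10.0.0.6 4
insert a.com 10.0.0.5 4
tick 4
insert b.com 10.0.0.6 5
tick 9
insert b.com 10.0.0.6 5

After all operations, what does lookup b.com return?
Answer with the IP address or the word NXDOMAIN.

Answer: 10.0.0.6

Derivation:
Op 1: insert c.com -> 10.0.0.5 (expiry=0+2=2). clock=0
Op 2: insert c.com -> 10.0.0.1 (expiry=0+4=4). clock=0
Op 3: tick 1 -> clock=1.
Op 4: insert a.com -> 10.0.0.7 (expiry=1+5=6). clock=1
Op 5: insert a.com -> 10.0.0.6 (expiry=1+4=5). clock=1
Op 6: insert a.com -> 10.0.0.5 (expiry=1+4=5). clock=1
Op 7: tick 4 -> clock=5. purged={a.com,c.com}
Op 8: insert b.com -> 10.0.0.6 (expiry=5+5=10). clock=5
Op 9: tick 9 -> clock=14. purged={b.com}
Op 10: insert b.com -> 10.0.0.6 (expiry=14+5=19). clock=14
lookup b.com: present, ip=10.0.0.6 expiry=19 > clock=14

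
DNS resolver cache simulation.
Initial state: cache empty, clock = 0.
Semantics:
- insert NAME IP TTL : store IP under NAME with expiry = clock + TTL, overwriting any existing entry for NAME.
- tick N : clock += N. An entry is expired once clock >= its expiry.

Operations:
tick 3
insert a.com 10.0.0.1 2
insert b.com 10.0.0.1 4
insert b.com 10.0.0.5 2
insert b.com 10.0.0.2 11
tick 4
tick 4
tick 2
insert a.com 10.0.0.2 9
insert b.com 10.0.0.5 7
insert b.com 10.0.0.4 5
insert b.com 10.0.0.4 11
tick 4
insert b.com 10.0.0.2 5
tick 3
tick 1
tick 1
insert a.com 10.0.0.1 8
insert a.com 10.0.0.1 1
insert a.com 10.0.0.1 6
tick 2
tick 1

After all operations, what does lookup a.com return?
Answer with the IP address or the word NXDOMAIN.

Answer: 10.0.0.1

Derivation:
Op 1: tick 3 -> clock=3.
Op 2: insert a.com -> 10.0.0.1 (expiry=3+2=5). clock=3
Op 3: insert b.com -> 10.0.0.1 (expiry=3+4=7). clock=3
Op 4: insert b.com -> 10.0.0.5 (expiry=3+2=5). clock=3
Op 5: insert b.com -> 10.0.0.2 (expiry=3+11=14). clock=3
Op 6: tick 4 -> clock=7. purged={a.com}
Op 7: tick 4 -> clock=11.
Op 8: tick 2 -> clock=13.
Op 9: insert a.com -> 10.0.0.2 (expiry=13+9=22). clock=13
Op 10: insert b.com -> 10.0.0.5 (expiry=13+7=20). clock=13
Op 11: insert b.com -> 10.0.0.4 (expiry=13+5=18). clock=13
Op 12: insert b.com -> 10.0.0.4 (expiry=13+11=24). clock=13
Op 13: tick 4 -> clock=17.
Op 14: insert b.com -> 10.0.0.2 (expiry=17+5=22). clock=17
Op 15: tick 3 -> clock=20.
Op 16: tick 1 -> clock=21.
Op 17: tick 1 -> clock=22. purged={a.com,b.com}
Op 18: insert a.com -> 10.0.0.1 (expiry=22+8=30). clock=22
Op 19: insert a.com -> 10.0.0.1 (expiry=22+1=23). clock=22
Op 20: insert a.com -> 10.0.0.1 (expiry=22+6=28). clock=22
Op 21: tick 2 -> clock=24.
Op 22: tick 1 -> clock=25.
lookup a.com: present, ip=10.0.0.1 expiry=28 > clock=25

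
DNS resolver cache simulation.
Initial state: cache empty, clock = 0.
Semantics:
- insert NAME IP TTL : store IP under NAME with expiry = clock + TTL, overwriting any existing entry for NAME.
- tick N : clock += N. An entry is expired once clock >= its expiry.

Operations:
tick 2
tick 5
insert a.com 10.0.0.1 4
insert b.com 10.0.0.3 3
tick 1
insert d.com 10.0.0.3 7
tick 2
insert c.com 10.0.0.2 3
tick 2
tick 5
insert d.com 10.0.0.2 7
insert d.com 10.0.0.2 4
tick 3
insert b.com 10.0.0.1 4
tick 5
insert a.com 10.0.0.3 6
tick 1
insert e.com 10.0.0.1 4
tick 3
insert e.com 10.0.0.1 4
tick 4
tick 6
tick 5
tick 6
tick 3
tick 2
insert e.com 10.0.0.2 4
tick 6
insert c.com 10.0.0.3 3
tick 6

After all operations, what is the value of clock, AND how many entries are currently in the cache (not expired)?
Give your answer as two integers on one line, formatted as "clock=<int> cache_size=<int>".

Op 1: tick 2 -> clock=2.
Op 2: tick 5 -> clock=7.
Op 3: insert a.com -> 10.0.0.1 (expiry=7+4=11). clock=7
Op 4: insert b.com -> 10.0.0.3 (expiry=7+3=10). clock=7
Op 5: tick 1 -> clock=8.
Op 6: insert d.com -> 10.0.0.3 (expiry=8+7=15). clock=8
Op 7: tick 2 -> clock=10. purged={b.com}
Op 8: insert c.com -> 10.0.0.2 (expiry=10+3=13). clock=10
Op 9: tick 2 -> clock=12. purged={a.com}
Op 10: tick 5 -> clock=17. purged={c.com,d.com}
Op 11: insert d.com -> 10.0.0.2 (expiry=17+7=24). clock=17
Op 12: insert d.com -> 10.0.0.2 (expiry=17+4=21). clock=17
Op 13: tick 3 -> clock=20.
Op 14: insert b.com -> 10.0.0.1 (expiry=20+4=24). clock=20
Op 15: tick 5 -> clock=25. purged={b.com,d.com}
Op 16: insert a.com -> 10.0.0.3 (expiry=25+6=31). clock=25
Op 17: tick 1 -> clock=26.
Op 18: insert e.com -> 10.0.0.1 (expiry=26+4=30). clock=26
Op 19: tick 3 -> clock=29.
Op 20: insert e.com -> 10.0.0.1 (expiry=29+4=33). clock=29
Op 21: tick 4 -> clock=33. purged={a.com,e.com}
Op 22: tick 6 -> clock=39.
Op 23: tick 5 -> clock=44.
Op 24: tick 6 -> clock=50.
Op 25: tick 3 -> clock=53.
Op 26: tick 2 -> clock=55.
Op 27: insert e.com -> 10.0.0.2 (expiry=55+4=59). clock=55
Op 28: tick 6 -> clock=61. purged={e.com}
Op 29: insert c.com -> 10.0.0.3 (expiry=61+3=64). clock=61
Op 30: tick 6 -> clock=67. purged={c.com}
Final clock = 67
Final cache (unexpired): {} -> size=0

Answer: clock=67 cache_size=0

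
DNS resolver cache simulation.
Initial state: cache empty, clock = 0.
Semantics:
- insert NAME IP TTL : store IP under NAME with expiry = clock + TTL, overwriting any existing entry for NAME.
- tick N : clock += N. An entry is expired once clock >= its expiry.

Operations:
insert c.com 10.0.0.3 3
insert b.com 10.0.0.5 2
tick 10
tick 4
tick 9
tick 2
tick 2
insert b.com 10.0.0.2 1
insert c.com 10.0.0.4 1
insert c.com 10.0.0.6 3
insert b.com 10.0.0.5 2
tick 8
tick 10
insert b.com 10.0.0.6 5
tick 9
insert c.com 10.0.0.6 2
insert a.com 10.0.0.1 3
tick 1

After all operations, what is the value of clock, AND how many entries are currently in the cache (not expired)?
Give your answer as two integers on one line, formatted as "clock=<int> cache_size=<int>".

Answer: clock=55 cache_size=2

Derivation:
Op 1: insert c.com -> 10.0.0.3 (expiry=0+3=3). clock=0
Op 2: insert b.com -> 10.0.0.5 (expiry=0+2=2). clock=0
Op 3: tick 10 -> clock=10. purged={b.com,c.com}
Op 4: tick 4 -> clock=14.
Op 5: tick 9 -> clock=23.
Op 6: tick 2 -> clock=25.
Op 7: tick 2 -> clock=27.
Op 8: insert b.com -> 10.0.0.2 (expiry=27+1=28). clock=27
Op 9: insert c.com -> 10.0.0.4 (expiry=27+1=28). clock=27
Op 10: insert c.com -> 10.0.0.6 (expiry=27+3=30). clock=27
Op 11: insert b.com -> 10.0.0.5 (expiry=27+2=29). clock=27
Op 12: tick 8 -> clock=35. purged={b.com,c.com}
Op 13: tick 10 -> clock=45.
Op 14: insert b.com -> 10.0.0.6 (expiry=45+5=50). clock=45
Op 15: tick 9 -> clock=54. purged={b.com}
Op 16: insert c.com -> 10.0.0.6 (expiry=54+2=56). clock=54
Op 17: insert a.com -> 10.0.0.1 (expiry=54+3=57). clock=54
Op 18: tick 1 -> clock=55.
Final clock = 55
Final cache (unexpired): {a.com,c.com} -> size=2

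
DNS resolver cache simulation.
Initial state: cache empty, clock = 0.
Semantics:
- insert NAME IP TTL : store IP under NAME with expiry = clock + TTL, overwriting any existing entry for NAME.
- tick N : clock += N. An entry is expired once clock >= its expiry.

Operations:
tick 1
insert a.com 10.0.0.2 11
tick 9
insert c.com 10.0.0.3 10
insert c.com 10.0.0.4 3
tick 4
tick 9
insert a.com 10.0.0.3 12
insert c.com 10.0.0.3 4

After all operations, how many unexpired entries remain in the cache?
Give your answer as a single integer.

Op 1: tick 1 -> clock=1.
Op 2: insert a.com -> 10.0.0.2 (expiry=1+11=12). clock=1
Op 3: tick 9 -> clock=10.
Op 4: insert c.com -> 10.0.0.3 (expiry=10+10=20). clock=10
Op 5: insert c.com -> 10.0.0.4 (expiry=10+3=13). clock=10
Op 6: tick 4 -> clock=14. purged={a.com,c.com}
Op 7: tick 9 -> clock=23.
Op 8: insert a.com -> 10.0.0.3 (expiry=23+12=35). clock=23
Op 9: insert c.com -> 10.0.0.3 (expiry=23+4=27). clock=23
Final cache (unexpired): {a.com,c.com} -> size=2

Answer: 2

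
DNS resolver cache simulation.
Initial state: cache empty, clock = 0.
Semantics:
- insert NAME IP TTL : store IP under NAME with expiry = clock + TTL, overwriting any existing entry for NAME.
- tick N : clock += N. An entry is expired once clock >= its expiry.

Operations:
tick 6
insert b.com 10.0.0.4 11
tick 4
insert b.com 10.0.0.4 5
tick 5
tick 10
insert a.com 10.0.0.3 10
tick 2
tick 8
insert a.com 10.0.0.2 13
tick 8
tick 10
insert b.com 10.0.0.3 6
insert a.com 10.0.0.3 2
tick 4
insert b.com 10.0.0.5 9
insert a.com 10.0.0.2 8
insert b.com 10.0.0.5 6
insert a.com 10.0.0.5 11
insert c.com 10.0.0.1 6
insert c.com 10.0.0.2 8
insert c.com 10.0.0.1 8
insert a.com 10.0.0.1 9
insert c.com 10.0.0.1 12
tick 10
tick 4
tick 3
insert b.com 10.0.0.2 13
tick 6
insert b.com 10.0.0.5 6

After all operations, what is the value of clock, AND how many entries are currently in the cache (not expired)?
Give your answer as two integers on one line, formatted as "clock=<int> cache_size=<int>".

Op 1: tick 6 -> clock=6.
Op 2: insert b.com -> 10.0.0.4 (expiry=6+11=17). clock=6
Op 3: tick 4 -> clock=10.
Op 4: insert b.com -> 10.0.0.4 (expiry=10+5=15). clock=10
Op 5: tick 5 -> clock=15. purged={b.com}
Op 6: tick 10 -> clock=25.
Op 7: insert a.com -> 10.0.0.3 (expiry=25+10=35). clock=25
Op 8: tick 2 -> clock=27.
Op 9: tick 8 -> clock=35. purged={a.com}
Op 10: insert a.com -> 10.0.0.2 (expiry=35+13=48). clock=35
Op 11: tick 8 -> clock=43.
Op 12: tick 10 -> clock=53. purged={a.com}
Op 13: insert b.com -> 10.0.0.3 (expiry=53+6=59). clock=53
Op 14: insert a.com -> 10.0.0.3 (expiry=53+2=55). clock=53
Op 15: tick 4 -> clock=57. purged={a.com}
Op 16: insert b.com -> 10.0.0.5 (expiry=57+9=66). clock=57
Op 17: insert a.com -> 10.0.0.2 (expiry=57+8=65). clock=57
Op 18: insert b.com -> 10.0.0.5 (expiry=57+6=63). clock=57
Op 19: insert a.com -> 10.0.0.5 (expiry=57+11=68). clock=57
Op 20: insert c.com -> 10.0.0.1 (expiry=57+6=63). clock=57
Op 21: insert c.com -> 10.0.0.2 (expiry=57+8=65). clock=57
Op 22: insert c.com -> 10.0.0.1 (expiry=57+8=65). clock=57
Op 23: insert a.com -> 10.0.0.1 (expiry=57+9=66). clock=57
Op 24: insert c.com -> 10.0.0.1 (expiry=57+12=69). clock=57
Op 25: tick 10 -> clock=67. purged={a.com,b.com}
Op 26: tick 4 -> clock=71. purged={c.com}
Op 27: tick 3 -> clock=74.
Op 28: insert b.com -> 10.0.0.2 (expiry=74+13=87). clock=74
Op 29: tick 6 -> clock=80.
Op 30: insert b.com -> 10.0.0.5 (expiry=80+6=86). clock=80
Final clock = 80
Final cache (unexpired): {b.com} -> size=1

Answer: clock=80 cache_size=1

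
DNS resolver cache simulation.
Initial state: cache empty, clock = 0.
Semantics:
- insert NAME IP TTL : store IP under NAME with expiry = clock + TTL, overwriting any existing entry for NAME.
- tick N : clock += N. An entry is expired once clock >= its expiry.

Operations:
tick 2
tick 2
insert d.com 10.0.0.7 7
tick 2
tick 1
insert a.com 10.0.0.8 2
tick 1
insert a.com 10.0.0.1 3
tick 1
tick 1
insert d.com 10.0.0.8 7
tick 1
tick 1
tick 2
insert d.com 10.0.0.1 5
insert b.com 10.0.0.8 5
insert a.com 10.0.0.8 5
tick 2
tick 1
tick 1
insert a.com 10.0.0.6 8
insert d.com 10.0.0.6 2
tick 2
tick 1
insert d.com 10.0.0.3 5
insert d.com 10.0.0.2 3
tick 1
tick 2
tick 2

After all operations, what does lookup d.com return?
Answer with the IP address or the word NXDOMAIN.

Op 1: tick 2 -> clock=2.
Op 2: tick 2 -> clock=4.
Op 3: insert d.com -> 10.0.0.7 (expiry=4+7=11). clock=4
Op 4: tick 2 -> clock=6.
Op 5: tick 1 -> clock=7.
Op 6: insert a.com -> 10.0.0.8 (expiry=7+2=9). clock=7
Op 7: tick 1 -> clock=8.
Op 8: insert a.com -> 10.0.0.1 (expiry=8+3=11). clock=8
Op 9: tick 1 -> clock=9.
Op 10: tick 1 -> clock=10.
Op 11: insert d.com -> 10.0.0.8 (expiry=10+7=17). clock=10
Op 12: tick 1 -> clock=11. purged={a.com}
Op 13: tick 1 -> clock=12.
Op 14: tick 2 -> clock=14.
Op 15: insert d.com -> 10.0.0.1 (expiry=14+5=19). clock=14
Op 16: insert b.com -> 10.0.0.8 (expiry=14+5=19). clock=14
Op 17: insert a.com -> 10.0.0.8 (expiry=14+5=19). clock=14
Op 18: tick 2 -> clock=16.
Op 19: tick 1 -> clock=17.
Op 20: tick 1 -> clock=18.
Op 21: insert a.com -> 10.0.0.6 (expiry=18+8=26). clock=18
Op 22: insert d.com -> 10.0.0.6 (expiry=18+2=20). clock=18
Op 23: tick 2 -> clock=20. purged={b.com,d.com}
Op 24: tick 1 -> clock=21.
Op 25: insert d.com -> 10.0.0.3 (expiry=21+5=26). clock=21
Op 26: insert d.com -> 10.0.0.2 (expiry=21+3=24). clock=21
Op 27: tick 1 -> clock=22.
Op 28: tick 2 -> clock=24. purged={d.com}
Op 29: tick 2 -> clock=26. purged={a.com}
lookup d.com: not in cache (expired or never inserted)

Answer: NXDOMAIN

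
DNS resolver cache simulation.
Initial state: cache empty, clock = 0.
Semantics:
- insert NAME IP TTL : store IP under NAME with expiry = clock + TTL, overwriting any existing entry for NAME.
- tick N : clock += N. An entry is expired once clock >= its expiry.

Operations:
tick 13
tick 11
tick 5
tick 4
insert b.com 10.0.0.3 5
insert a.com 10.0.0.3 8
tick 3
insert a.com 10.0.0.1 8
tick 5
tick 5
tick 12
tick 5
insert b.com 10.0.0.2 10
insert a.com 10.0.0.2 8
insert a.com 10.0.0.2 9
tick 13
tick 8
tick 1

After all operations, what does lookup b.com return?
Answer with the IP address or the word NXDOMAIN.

Answer: NXDOMAIN

Derivation:
Op 1: tick 13 -> clock=13.
Op 2: tick 11 -> clock=24.
Op 3: tick 5 -> clock=29.
Op 4: tick 4 -> clock=33.
Op 5: insert b.com -> 10.0.0.3 (expiry=33+5=38). clock=33
Op 6: insert a.com -> 10.0.0.3 (expiry=33+8=41). clock=33
Op 7: tick 3 -> clock=36.
Op 8: insert a.com -> 10.0.0.1 (expiry=36+8=44). clock=36
Op 9: tick 5 -> clock=41. purged={b.com}
Op 10: tick 5 -> clock=46. purged={a.com}
Op 11: tick 12 -> clock=58.
Op 12: tick 5 -> clock=63.
Op 13: insert b.com -> 10.0.0.2 (expiry=63+10=73). clock=63
Op 14: insert a.com -> 10.0.0.2 (expiry=63+8=71). clock=63
Op 15: insert a.com -> 10.0.0.2 (expiry=63+9=72). clock=63
Op 16: tick 13 -> clock=76. purged={a.com,b.com}
Op 17: tick 8 -> clock=84.
Op 18: tick 1 -> clock=85.
lookup b.com: not in cache (expired or never inserted)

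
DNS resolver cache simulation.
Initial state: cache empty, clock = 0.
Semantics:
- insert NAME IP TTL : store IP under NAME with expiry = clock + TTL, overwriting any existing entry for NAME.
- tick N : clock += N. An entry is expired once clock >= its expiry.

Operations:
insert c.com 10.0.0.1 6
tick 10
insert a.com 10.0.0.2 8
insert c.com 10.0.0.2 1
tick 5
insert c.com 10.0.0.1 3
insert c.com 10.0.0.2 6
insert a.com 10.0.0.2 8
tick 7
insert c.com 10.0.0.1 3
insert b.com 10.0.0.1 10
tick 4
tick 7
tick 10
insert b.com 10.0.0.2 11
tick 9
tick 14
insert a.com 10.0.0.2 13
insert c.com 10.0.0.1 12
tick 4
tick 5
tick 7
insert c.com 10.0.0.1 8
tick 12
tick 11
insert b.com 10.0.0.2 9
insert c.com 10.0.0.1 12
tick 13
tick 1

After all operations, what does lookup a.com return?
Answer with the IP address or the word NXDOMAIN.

Answer: NXDOMAIN

Derivation:
Op 1: insert c.com -> 10.0.0.1 (expiry=0+6=6). clock=0
Op 2: tick 10 -> clock=10. purged={c.com}
Op 3: insert a.com -> 10.0.0.2 (expiry=10+8=18). clock=10
Op 4: insert c.com -> 10.0.0.2 (expiry=10+1=11). clock=10
Op 5: tick 5 -> clock=15. purged={c.com}
Op 6: insert c.com -> 10.0.0.1 (expiry=15+3=18). clock=15
Op 7: insert c.com -> 10.0.0.2 (expiry=15+6=21). clock=15
Op 8: insert a.com -> 10.0.0.2 (expiry=15+8=23). clock=15
Op 9: tick 7 -> clock=22. purged={c.com}
Op 10: insert c.com -> 10.0.0.1 (expiry=22+3=25). clock=22
Op 11: insert b.com -> 10.0.0.1 (expiry=22+10=32). clock=22
Op 12: tick 4 -> clock=26. purged={a.com,c.com}
Op 13: tick 7 -> clock=33. purged={b.com}
Op 14: tick 10 -> clock=43.
Op 15: insert b.com -> 10.0.0.2 (expiry=43+11=54). clock=43
Op 16: tick 9 -> clock=52.
Op 17: tick 14 -> clock=66. purged={b.com}
Op 18: insert a.com -> 10.0.0.2 (expiry=66+13=79). clock=66
Op 19: insert c.com -> 10.0.0.1 (expiry=66+12=78). clock=66
Op 20: tick 4 -> clock=70.
Op 21: tick 5 -> clock=75.
Op 22: tick 7 -> clock=82. purged={a.com,c.com}
Op 23: insert c.com -> 10.0.0.1 (expiry=82+8=90). clock=82
Op 24: tick 12 -> clock=94. purged={c.com}
Op 25: tick 11 -> clock=105.
Op 26: insert b.com -> 10.0.0.2 (expiry=105+9=114). clock=105
Op 27: insert c.com -> 10.0.0.1 (expiry=105+12=117). clock=105
Op 28: tick 13 -> clock=118. purged={b.com,c.com}
Op 29: tick 1 -> clock=119.
lookup a.com: not in cache (expired or never inserted)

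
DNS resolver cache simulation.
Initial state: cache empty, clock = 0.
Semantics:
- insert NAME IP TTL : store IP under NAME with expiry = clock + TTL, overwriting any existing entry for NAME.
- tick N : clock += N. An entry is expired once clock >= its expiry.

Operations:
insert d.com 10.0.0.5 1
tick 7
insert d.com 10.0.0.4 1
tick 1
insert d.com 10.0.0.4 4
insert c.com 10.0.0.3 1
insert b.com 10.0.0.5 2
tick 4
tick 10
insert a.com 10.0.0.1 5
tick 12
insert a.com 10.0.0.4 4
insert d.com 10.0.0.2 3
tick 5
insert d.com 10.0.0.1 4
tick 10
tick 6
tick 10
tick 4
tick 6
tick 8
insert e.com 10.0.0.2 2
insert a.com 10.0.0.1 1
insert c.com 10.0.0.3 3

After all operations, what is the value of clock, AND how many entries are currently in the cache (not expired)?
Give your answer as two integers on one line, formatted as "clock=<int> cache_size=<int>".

Op 1: insert d.com -> 10.0.0.5 (expiry=0+1=1). clock=0
Op 2: tick 7 -> clock=7. purged={d.com}
Op 3: insert d.com -> 10.0.0.4 (expiry=7+1=8). clock=7
Op 4: tick 1 -> clock=8. purged={d.com}
Op 5: insert d.com -> 10.0.0.4 (expiry=8+4=12). clock=8
Op 6: insert c.com -> 10.0.0.3 (expiry=8+1=9). clock=8
Op 7: insert b.com -> 10.0.0.5 (expiry=8+2=10). clock=8
Op 8: tick 4 -> clock=12. purged={b.com,c.com,d.com}
Op 9: tick 10 -> clock=22.
Op 10: insert a.com -> 10.0.0.1 (expiry=22+5=27). clock=22
Op 11: tick 12 -> clock=34. purged={a.com}
Op 12: insert a.com -> 10.0.0.4 (expiry=34+4=38). clock=34
Op 13: insert d.com -> 10.0.0.2 (expiry=34+3=37). clock=34
Op 14: tick 5 -> clock=39. purged={a.com,d.com}
Op 15: insert d.com -> 10.0.0.1 (expiry=39+4=43). clock=39
Op 16: tick 10 -> clock=49. purged={d.com}
Op 17: tick 6 -> clock=55.
Op 18: tick 10 -> clock=65.
Op 19: tick 4 -> clock=69.
Op 20: tick 6 -> clock=75.
Op 21: tick 8 -> clock=83.
Op 22: insert e.com -> 10.0.0.2 (expiry=83+2=85). clock=83
Op 23: insert a.com -> 10.0.0.1 (expiry=83+1=84). clock=83
Op 24: insert c.com -> 10.0.0.3 (expiry=83+3=86). clock=83
Final clock = 83
Final cache (unexpired): {a.com,c.com,e.com} -> size=3

Answer: clock=83 cache_size=3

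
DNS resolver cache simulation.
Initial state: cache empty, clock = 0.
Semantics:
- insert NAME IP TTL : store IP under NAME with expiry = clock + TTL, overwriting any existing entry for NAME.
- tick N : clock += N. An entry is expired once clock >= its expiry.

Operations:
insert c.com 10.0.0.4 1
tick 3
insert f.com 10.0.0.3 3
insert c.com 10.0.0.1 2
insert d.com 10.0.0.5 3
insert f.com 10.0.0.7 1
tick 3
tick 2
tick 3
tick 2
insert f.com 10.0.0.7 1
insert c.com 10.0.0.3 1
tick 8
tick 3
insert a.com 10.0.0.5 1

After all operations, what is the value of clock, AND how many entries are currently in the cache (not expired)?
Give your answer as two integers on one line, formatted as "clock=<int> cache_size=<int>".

Op 1: insert c.com -> 10.0.0.4 (expiry=0+1=1). clock=0
Op 2: tick 3 -> clock=3. purged={c.com}
Op 3: insert f.com -> 10.0.0.3 (expiry=3+3=6). clock=3
Op 4: insert c.com -> 10.0.0.1 (expiry=3+2=5). clock=3
Op 5: insert d.com -> 10.0.0.5 (expiry=3+3=6). clock=3
Op 6: insert f.com -> 10.0.0.7 (expiry=3+1=4). clock=3
Op 7: tick 3 -> clock=6. purged={c.com,d.com,f.com}
Op 8: tick 2 -> clock=8.
Op 9: tick 3 -> clock=11.
Op 10: tick 2 -> clock=13.
Op 11: insert f.com -> 10.0.0.7 (expiry=13+1=14). clock=13
Op 12: insert c.com -> 10.0.0.3 (expiry=13+1=14). clock=13
Op 13: tick 8 -> clock=21. purged={c.com,f.com}
Op 14: tick 3 -> clock=24.
Op 15: insert a.com -> 10.0.0.5 (expiry=24+1=25). clock=24
Final clock = 24
Final cache (unexpired): {a.com} -> size=1

Answer: clock=24 cache_size=1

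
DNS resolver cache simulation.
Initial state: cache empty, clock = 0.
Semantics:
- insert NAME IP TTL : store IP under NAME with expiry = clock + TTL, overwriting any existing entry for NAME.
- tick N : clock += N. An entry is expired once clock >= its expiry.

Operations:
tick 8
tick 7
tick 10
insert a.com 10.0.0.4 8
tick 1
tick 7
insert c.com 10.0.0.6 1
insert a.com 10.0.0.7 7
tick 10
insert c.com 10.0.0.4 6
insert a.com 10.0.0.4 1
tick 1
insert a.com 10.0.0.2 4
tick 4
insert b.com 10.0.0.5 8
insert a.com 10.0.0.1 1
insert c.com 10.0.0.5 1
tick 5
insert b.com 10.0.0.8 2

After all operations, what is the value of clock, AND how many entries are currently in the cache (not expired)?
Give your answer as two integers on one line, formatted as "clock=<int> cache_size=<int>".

Op 1: tick 8 -> clock=8.
Op 2: tick 7 -> clock=15.
Op 3: tick 10 -> clock=25.
Op 4: insert a.com -> 10.0.0.4 (expiry=25+8=33). clock=25
Op 5: tick 1 -> clock=26.
Op 6: tick 7 -> clock=33. purged={a.com}
Op 7: insert c.com -> 10.0.0.6 (expiry=33+1=34). clock=33
Op 8: insert a.com -> 10.0.0.7 (expiry=33+7=40). clock=33
Op 9: tick 10 -> clock=43. purged={a.com,c.com}
Op 10: insert c.com -> 10.0.0.4 (expiry=43+6=49). clock=43
Op 11: insert a.com -> 10.0.0.4 (expiry=43+1=44). clock=43
Op 12: tick 1 -> clock=44. purged={a.com}
Op 13: insert a.com -> 10.0.0.2 (expiry=44+4=48). clock=44
Op 14: tick 4 -> clock=48. purged={a.com}
Op 15: insert b.com -> 10.0.0.5 (expiry=48+8=56). clock=48
Op 16: insert a.com -> 10.0.0.1 (expiry=48+1=49). clock=48
Op 17: insert c.com -> 10.0.0.5 (expiry=48+1=49). clock=48
Op 18: tick 5 -> clock=53. purged={a.com,c.com}
Op 19: insert b.com -> 10.0.0.8 (expiry=53+2=55). clock=53
Final clock = 53
Final cache (unexpired): {b.com} -> size=1

Answer: clock=53 cache_size=1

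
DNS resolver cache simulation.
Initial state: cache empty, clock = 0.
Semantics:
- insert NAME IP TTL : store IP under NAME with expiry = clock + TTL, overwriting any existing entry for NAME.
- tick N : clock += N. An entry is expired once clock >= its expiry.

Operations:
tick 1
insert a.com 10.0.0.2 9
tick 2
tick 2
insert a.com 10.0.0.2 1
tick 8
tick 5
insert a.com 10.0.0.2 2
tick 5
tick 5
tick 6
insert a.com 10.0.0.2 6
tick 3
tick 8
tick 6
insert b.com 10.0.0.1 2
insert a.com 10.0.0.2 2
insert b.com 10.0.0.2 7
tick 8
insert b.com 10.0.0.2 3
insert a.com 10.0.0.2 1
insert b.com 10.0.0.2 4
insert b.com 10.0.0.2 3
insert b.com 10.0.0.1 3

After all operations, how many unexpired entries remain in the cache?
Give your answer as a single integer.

Answer: 2

Derivation:
Op 1: tick 1 -> clock=1.
Op 2: insert a.com -> 10.0.0.2 (expiry=1+9=10). clock=1
Op 3: tick 2 -> clock=3.
Op 4: tick 2 -> clock=5.
Op 5: insert a.com -> 10.0.0.2 (expiry=5+1=6). clock=5
Op 6: tick 8 -> clock=13. purged={a.com}
Op 7: tick 5 -> clock=18.
Op 8: insert a.com -> 10.0.0.2 (expiry=18+2=20). clock=18
Op 9: tick 5 -> clock=23. purged={a.com}
Op 10: tick 5 -> clock=28.
Op 11: tick 6 -> clock=34.
Op 12: insert a.com -> 10.0.0.2 (expiry=34+6=40). clock=34
Op 13: tick 3 -> clock=37.
Op 14: tick 8 -> clock=45. purged={a.com}
Op 15: tick 6 -> clock=51.
Op 16: insert b.com -> 10.0.0.1 (expiry=51+2=53). clock=51
Op 17: insert a.com -> 10.0.0.2 (expiry=51+2=53). clock=51
Op 18: insert b.com -> 10.0.0.2 (expiry=51+7=58). clock=51
Op 19: tick 8 -> clock=59. purged={a.com,b.com}
Op 20: insert b.com -> 10.0.0.2 (expiry=59+3=62). clock=59
Op 21: insert a.com -> 10.0.0.2 (expiry=59+1=60). clock=59
Op 22: insert b.com -> 10.0.0.2 (expiry=59+4=63). clock=59
Op 23: insert b.com -> 10.0.0.2 (expiry=59+3=62). clock=59
Op 24: insert b.com -> 10.0.0.1 (expiry=59+3=62). clock=59
Final cache (unexpired): {a.com,b.com} -> size=2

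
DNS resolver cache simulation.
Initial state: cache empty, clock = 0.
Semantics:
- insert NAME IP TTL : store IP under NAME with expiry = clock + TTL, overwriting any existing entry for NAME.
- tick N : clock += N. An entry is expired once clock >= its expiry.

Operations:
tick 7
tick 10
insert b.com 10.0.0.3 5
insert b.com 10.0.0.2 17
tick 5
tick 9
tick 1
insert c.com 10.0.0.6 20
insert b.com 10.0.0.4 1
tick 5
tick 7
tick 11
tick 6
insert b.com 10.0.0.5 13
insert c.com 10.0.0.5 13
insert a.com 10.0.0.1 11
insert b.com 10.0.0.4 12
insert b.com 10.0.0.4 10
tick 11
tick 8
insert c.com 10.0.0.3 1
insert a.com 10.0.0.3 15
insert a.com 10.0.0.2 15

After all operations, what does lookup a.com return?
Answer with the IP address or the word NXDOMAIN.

Answer: 10.0.0.2

Derivation:
Op 1: tick 7 -> clock=7.
Op 2: tick 10 -> clock=17.
Op 3: insert b.com -> 10.0.0.3 (expiry=17+5=22). clock=17
Op 4: insert b.com -> 10.0.0.2 (expiry=17+17=34). clock=17
Op 5: tick 5 -> clock=22.
Op 6: tick 9 -> clock=31.
Op 7: tick 1 -> clock=32.
Op 8: insert c.com -> 10.0.0.6 (expiry=32+20=52). clock=32
Op 9: insert b.com -> 10.0.0.4 (expiry=32+1=33). clock=32
Op 10: tick 5 -> clock=37. purged={b.com}
Op 11: tick 7 -> clock=44.
Op 12: tick 11 -> clock=55. purged={c.com}
Op 13: tick 6 -> clock=61.
Op 14: insert b.com -> 10.0.0.5 (expiry=61+13=74). clock=61
Op 15: insert c.com -> 10.0.0.5 (expiry=61+13=74). clock=61
Op 16: insert a.com -> 10.0.0.1 (expiry=61+11=72). clock=61
Op 17: insert b.com -> 10.0.0.4 (expiry=61+12=73). clock=61
Op 18: insert b.com -> 10.0.0.4 (expiry=61+10=71). clock=61
Op 19: tick 11 -> clock=72. purged={a.com,b.com}
Op 20: tick 8 -> clock=80. purged={c.com}
Op 21: insert c.com -> 10.0.0.3 (expiry=80+1=81). clock=80
Op 22: insert a.com -> 10.0.0.3 (expiry=80+15=95). clock=80
Op 23: insert a.com -> 10.0.0.2 (expiry=80+15=95). clock=80
lookup a.com: present, ip=10.0.0.2 expiry=95 > clock=80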